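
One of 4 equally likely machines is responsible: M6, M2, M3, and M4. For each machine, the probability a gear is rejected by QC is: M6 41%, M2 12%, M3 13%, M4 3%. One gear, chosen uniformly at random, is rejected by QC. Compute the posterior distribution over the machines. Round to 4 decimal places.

With a uniform prior (1/4 each), posterior ∝ likelihood:
  M6: 0.41
  M2: 0.12
  M3: 0.13
  M4: 0.03
Total = 0.69.
P(M6 | rejected) = 0.41/0.69 ≈ 0.5942
P(M2 | rejected) = 0.12/0.69 ≈ 0.1739
P(M3 | rejected) = 0.13/0.69 ≈ 0.1884
P(M4 | rejected) = 0.03/0.69 ≈ 0.0435

M6 0.5942, M2 0.1739, M3 0.1884, M4 0.0435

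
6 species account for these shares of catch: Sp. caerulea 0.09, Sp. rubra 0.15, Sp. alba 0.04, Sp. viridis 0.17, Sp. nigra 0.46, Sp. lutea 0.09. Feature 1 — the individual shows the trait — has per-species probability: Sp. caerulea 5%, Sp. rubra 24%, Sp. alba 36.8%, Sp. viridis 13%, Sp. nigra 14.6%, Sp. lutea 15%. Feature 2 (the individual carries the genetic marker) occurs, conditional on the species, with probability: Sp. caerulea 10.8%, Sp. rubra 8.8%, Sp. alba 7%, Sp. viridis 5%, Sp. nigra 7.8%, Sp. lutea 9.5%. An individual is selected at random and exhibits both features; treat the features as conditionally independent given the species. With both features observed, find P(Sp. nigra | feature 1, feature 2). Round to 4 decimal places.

0.4255

Prior × likelihood for each hypothesis:
  Sp. caerulea: 0.09 × 0.05 × 0.108 = 0.000486
  Sp. rubra: 0.15 × 0.24 × 0.088 = 0.003168
  Sp. alba: 0.04 × 0.368 × 0.07 = 0.0010304
  Sp. viridis: 0.17 × 0.13 × 0.05 = 0.001105
  Sp. nigra: 0.46 × 0.146 × 0.078 = 0.00523848
  Sp. lutea: 0.09 × 0.15 × 0.095 = 0.0012825
Sum = 0.01231038.
P(Sp. nigra | evidence) = 0.00523848 / 0.01231038 ≈ 0.4255.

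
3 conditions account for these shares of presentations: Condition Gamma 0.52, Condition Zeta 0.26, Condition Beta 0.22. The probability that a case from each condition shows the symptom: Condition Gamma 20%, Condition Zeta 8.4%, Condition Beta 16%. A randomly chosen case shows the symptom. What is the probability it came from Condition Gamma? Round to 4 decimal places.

By Bayes' rule, posterior ∝ prior × likelihood:
  Condition Gamma: 0.52 × 0.2 = 0.104
  Condition Zeta: 0.26 × 0.084 = 0.02184
  Condition Beta: 0.22 × 0.16 = 0.0352
Normalizing constant = 0.16104.
P(Condition Gamma | evidence) = 0.104 / 0.16104 ≈ 0.6458.

0.6458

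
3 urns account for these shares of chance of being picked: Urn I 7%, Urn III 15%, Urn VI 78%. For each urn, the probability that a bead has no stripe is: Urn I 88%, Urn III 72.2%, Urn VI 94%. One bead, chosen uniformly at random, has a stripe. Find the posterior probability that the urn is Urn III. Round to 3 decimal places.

0.430

Taking complements, P(striped | each) = Urn I 0.12, Urn III 0.278, Urn VI 0.06.
Prior × likelihood for each hypothesis:
  Urn I: 0.07 × 0.12 = 0.0084
  Urn III: 0.15 × 0.278 = 0.0417
  Urn VI: 0.78 × 0.06 = 0.0468
Total = 0.0969.
P(Urn III | evidence) = 0.0417 / 0.0969 ≈ 0.430.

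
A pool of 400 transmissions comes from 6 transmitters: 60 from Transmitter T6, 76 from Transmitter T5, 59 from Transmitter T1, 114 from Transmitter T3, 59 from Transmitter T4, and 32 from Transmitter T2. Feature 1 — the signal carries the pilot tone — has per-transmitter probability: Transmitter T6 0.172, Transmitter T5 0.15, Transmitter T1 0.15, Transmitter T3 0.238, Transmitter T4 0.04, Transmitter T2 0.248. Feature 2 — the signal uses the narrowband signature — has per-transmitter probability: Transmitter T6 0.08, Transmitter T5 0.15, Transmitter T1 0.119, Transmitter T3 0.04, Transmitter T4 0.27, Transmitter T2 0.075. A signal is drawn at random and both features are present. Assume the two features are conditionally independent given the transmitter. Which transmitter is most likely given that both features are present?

Unnormalized posteriors (prior × likelihood):
  Transmitter T6: 0.15 × 0.172 × 0.08 = 0.002064
  Transmitter T5: 0.19 × 0.15 × 0.15 = 0.004275
  Transmitter T1: 0.1475 × 0.15 × 0.119 = 0.002632875
  Transmitter T3: 0.285 × 0.238 × 0.04 = 0.0027132
  Transmitter T4: 0.1475 × 0.04 × 0.27 = 0.001593
  Transmitter T2: 0.08 × 0.248 × 0.075 = 0.001488
Normalizing constant = 0.014766075.
Largest term belongs to Transmitter T5, so Transmitter T5 is most probable.

Transmitter T5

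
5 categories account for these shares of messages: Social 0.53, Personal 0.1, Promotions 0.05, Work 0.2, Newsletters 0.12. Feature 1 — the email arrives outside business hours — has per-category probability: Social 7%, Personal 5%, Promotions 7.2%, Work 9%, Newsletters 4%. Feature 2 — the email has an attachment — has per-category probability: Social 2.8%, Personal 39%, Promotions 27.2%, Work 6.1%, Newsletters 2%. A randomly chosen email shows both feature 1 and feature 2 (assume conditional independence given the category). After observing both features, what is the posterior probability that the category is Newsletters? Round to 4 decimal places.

0.0186

Unnormalized posteriors (prior × likelihood):
  Social: 0.53 × 0.07 × 0.028 = 0.0010388
  Personal: 0.1 × 0.05 × 0.39 = 0.00195
  Promotions: 0.05 × 0.072 × 0.272 = 0.0009792
  Work: 0.2 × 0.09 × 0.061 = 0.001098
  Newsletters: 0.12 × 0.04 × 0.02 = 0.000096
Total = 0.005162.
P(Newsletters | evidence) = 0.000096 / 0.005162 ≈ 0.0186.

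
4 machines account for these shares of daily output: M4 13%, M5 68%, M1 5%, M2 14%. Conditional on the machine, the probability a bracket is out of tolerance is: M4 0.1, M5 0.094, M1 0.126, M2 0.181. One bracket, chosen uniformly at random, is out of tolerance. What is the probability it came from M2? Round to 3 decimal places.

Prior × likelihood for each hypothesis:
  M4: 0.13 × 0.1 = 0.013
  M5: 0.68 × 0.094 = 0.06392
  M1: 0.05 × 0.126 = 0.0063
  M2: 0.14 × 0.181 = 0.02534
Sum = 0.10856.
P(M2 | evidence) = 0.02534 / 0.10856 ≈ 0.233.

0.233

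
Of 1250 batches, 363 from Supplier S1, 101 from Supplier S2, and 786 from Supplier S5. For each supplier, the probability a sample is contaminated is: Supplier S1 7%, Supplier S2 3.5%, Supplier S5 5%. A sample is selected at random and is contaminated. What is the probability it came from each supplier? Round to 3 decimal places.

Compute prior × likelihood for every hypothesis:
  Supplier S1: 0.2904 × 0.07 = 0.020328
  Supplier S2: 0.0808 × 0.035 = 0.002828
  Supplier S5: 0.6288 × 0.05 = 0.03144
Total = 0.054596.
P(Supplier S1 | contaminated) = 0.020328/0.054596 ≈ 0.372
P(Supplier S2 | contaminated) = 0.002828/0.054596 ≈ 0.052
P(Supplier S5 | contaminated) = 0.03144/0.054596 ≈ 0.576

Supplier S1 0.372, Supplier S2 0.052, Supplier S5 0.576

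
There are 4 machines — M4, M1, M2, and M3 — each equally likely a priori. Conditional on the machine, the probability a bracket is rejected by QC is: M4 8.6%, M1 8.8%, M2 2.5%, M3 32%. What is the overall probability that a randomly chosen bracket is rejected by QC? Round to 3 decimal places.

0.130

Since the prior is uniform, the posterior is proportional to the likelihood:
  M4: 0.086
  M1: 0.088
  M2: 0.025
  M3: 0.32
P(rejected) = (1/4) × (0.086 + 0.088 + 0.025 + 0.32) = 0.519/4 ≈ 0.130.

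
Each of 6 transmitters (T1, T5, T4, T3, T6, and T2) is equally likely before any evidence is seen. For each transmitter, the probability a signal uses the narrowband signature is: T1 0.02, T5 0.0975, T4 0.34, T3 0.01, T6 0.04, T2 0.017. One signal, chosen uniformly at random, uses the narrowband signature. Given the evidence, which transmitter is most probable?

With a uniform prior (1/6 each), posterior ∝ likelihood:
  T1: 0.02
  T5: 0.0975
  T4: 0.34
  T3: 0.01
  T6: 0.04
  T2: 0.017
Total = 0.5245.
Largest term belongs to T4, so T4 is most probable.

T4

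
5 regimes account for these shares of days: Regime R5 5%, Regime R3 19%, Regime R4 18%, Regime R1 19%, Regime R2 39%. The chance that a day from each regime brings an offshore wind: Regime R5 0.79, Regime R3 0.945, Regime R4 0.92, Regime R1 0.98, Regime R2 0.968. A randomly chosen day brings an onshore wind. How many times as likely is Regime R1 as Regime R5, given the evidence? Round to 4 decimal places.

0.3619

Taking complements, P(onshore | each) = Regime R5 0.21, Regime R3 0.055, Regime R4 0.08, Regime R1 0.02, Regime R2 0.032.
Prior × likelihood for each hypothesis:
  Regime R5: 0.05 × 0.21 = 0.0105
  Regime R3: 0.19 × 0.055 = 0.01045
  Regime R4: 0.18 × 0.08 = 0.0144
  Regime R1: 0.19 × 0.02 = 0.0038
  Regime R2: 0.39 × 0.032 = 0.01248
Normalizing constant = 0.05163.
The ratio is 0.0038 / 0.0105 (the normalizer cancels) = 0.3619.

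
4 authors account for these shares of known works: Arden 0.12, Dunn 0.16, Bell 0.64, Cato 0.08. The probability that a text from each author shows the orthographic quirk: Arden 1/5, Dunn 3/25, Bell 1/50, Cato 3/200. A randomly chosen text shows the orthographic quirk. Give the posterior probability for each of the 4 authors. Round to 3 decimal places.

Arden 0.420, Dunn 0.336, Bell 0.224, Cato 0.021

Compute prior × likelihood for every hypothesis:
  Arden: 0.12 × 0.2 = 0.024
  Dunn: 0.16 × 0.12 = 0.0192
  Bell: 0.64 × 0.02 = 0.0128
  Cato: 0.08 × 0.015 = 0.0012
Sum = 0.0572.
P(Arden | quirk) = 0.024/0.0572 ≈ 0.420
P(Dunn | quirk) = 0.0192/0.0572 ≈ 0.336
P(Bell | quirk) = 0.0128/0.0572 ≈ 0.224
P(Cato | quirk) = 0.0012/0.0572 ≈ 0.021
(Check: 0.420+0.336+0.224+0.021 = 1.001.)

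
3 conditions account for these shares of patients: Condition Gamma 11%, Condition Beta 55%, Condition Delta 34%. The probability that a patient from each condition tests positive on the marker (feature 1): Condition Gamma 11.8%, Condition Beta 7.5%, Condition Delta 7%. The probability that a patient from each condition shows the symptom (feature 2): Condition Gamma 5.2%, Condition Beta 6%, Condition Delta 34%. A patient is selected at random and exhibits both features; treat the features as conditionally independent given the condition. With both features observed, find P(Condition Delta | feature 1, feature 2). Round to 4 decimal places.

Prior × likelihood for each hypothesis:
  Condition Gamma: 0.11 × 0.118 × 0.052 = 0.00067496
  Condition Beta: 0.55 × 0.075 × 0.06 = 0.002475
  Condition Delta: 0.34 × 0.07 × 0.34 = 0.008092
Sum = 0.01124196.
P(Condition Delta | evidence) = 0.008092 / 0.01124196 ≈ 0.7198.

0.7198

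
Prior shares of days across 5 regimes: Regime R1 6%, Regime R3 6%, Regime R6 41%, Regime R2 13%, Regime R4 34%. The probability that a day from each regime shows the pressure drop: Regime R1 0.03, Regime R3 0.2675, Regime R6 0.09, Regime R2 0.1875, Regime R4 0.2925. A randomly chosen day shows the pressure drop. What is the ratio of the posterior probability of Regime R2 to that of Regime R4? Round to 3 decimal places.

By Bayes' rule, posterior ∝ prior × likelihood:
  Regime R1: 0.06 × 0.03 = 0.0018
  Regime R3: 0.06 × 0.2675 = 0.01605
  Regime R6: 0.41 × 0.09 = 0.0369
  Regime R2: 0.13 × 0.1875 = 0.024375
  Regime R4: 0.34 × 0.2925 = 0.09945
Normalizing constant = 0.178575.
The ratio is 0.024375 / 0.09945 (the normalizer cancels) = 0.245.

0.245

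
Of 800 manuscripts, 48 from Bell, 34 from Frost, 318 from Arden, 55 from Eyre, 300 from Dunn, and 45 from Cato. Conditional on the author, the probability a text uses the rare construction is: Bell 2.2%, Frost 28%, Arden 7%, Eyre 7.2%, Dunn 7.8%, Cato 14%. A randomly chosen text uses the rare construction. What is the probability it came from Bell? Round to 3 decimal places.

0.016

Unnormalized posteriors (prior × likelihood):
  Bell: 0.06 × 0.022 = 0.00132
  Frost: 0.0425 × 0.28 = 0.0119
  Arden: 0.3975 × 0.07 = 0.027825
  Eyre: 0.06875 × 0.072 = 0.00495
  Dunn: 0.375 × 0.078 = 0.02925
  Cato: 0.05625 × 0.14 = 0.007875
Normalizing constant = 0.08312.
P(Bell | evidence) = 0.00132 / 0.08312 ≈ 0.016.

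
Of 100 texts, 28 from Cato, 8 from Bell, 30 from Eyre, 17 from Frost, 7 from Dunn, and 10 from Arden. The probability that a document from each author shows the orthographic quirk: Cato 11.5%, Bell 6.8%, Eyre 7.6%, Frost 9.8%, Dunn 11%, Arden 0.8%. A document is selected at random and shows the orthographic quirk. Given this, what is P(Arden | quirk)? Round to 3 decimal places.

0.009

Unnormalized posteriors (prior × likelihood):
  Cato: 0.28 × 0.115 = 0.0322
  Bell: 0.08 × 0.068 = 0.00544
  Eyre: 0.3 × 0.076 = 0.0228
  Frost: 0.17 × 0.098 = 0.01666
  Dunn: 0.07 × 0.11 = 0.0077
  Arden: 0.1 × 0.008 = 0.0008
Normalizing constant = 0.0856.
P(Arden | evidence) = 0.0008 / 0.0856 ≈ 0.009.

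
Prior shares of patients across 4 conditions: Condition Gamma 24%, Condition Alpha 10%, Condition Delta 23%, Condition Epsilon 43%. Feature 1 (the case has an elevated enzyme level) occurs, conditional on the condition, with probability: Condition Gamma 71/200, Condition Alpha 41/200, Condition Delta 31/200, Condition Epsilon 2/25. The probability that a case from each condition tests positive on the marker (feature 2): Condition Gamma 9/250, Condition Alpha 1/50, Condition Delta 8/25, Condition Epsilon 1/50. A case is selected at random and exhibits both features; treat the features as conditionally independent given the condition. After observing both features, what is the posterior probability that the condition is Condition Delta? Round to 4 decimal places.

0.7325

Prior × likelihood for each hypothesis:
  Condition Gamma: 0.24 × 0.355 × 0.036 = 0.0030672
  Condition Alpha: 0.1 × 0.205 × 0.02 = 0.00041
  Condition Delta: 0.23 × 0.155 × 0.32 = 0.011408
  Condition Epsilon: 0.43 × 0.08 × 0.02 = 0.000688
Sum = 0.0155732.
P(Condition Delta | evidence) = 0.011408 / 0.0155732 ≈ 0.7325.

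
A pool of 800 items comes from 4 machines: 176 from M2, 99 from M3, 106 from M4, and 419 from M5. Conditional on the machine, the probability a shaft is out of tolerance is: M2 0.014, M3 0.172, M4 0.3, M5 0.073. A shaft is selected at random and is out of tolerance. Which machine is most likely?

By Bayes' rule, posterior ∝ prior × likelihood:
  M2: 0.22 × 0.014 = 0.00308
  M3: 0.12375 × 0.172 = 0.021285
  M4: 0.1325 × 0.3 = 0.03975
  M5: 0.52375 × 0.073 = 0.03823375
Normalizing constant = 0.10234875.
Largest term belongs to M4, so M4 is most probable.

M4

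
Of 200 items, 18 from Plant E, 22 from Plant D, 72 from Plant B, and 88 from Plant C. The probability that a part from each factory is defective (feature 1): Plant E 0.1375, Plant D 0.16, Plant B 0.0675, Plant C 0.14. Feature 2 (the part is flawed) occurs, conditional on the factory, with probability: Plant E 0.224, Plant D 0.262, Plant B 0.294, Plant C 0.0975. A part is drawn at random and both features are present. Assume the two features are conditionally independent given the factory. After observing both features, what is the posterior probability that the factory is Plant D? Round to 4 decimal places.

By Bayes' rule, posterior ∝ prior × likelihood:
  Plant E: 0.09 × 0.1375 × 0.224 = 0.002772
  Plant D: 0.11 × 0.16 × 0.262 = 0.0046112
  Plant B: 0.36 × 0.0675 × 0.294 = 0.0071442
  Plant C: 0.44 × 0.14 × 0.0975 = 0.006006
Sum = 0.0205334.
P(Plant D | evidence) = 0.0046112 / 0.0205334 ≈ 0.2246.

0.2246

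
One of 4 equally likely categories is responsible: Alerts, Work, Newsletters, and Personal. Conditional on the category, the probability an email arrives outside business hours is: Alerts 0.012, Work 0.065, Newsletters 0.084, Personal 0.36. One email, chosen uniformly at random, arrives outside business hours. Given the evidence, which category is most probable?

Since the prior is uniform, the posterior is proportional to the likelihood:
  Alerts: 0.012
  Work: 0.065
  Newsletters: 0.084
  Personal: 0.36
Total = 0.521.
Largest term belongs to Personal, so Personal is most probable.

Personal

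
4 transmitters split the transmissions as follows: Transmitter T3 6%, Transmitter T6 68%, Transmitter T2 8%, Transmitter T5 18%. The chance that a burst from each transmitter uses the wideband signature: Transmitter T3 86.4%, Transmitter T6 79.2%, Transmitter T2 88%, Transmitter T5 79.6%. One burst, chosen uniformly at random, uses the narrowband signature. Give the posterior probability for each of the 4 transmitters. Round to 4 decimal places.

Taking complements, P(narrowband | each) = Transmitter T3 0.136, Transmitter T6 0.208, Transmitter T2 0.12, Transmitter T5 0.204.
Prior × likelihood for each hypothesis:
  Transmitter T3: 0.06 × 0.136 = 0.00816
  Transmitter T6: 0.68 × 0.208 = 0.14144
  Transmitter T2: 0.08 × 0.12 = 0.0096
  Transmitter T5: 0.18 × 0.204 = 0.03672
Sum = 0.19592.
P(Transmitter T3 | narrowband) = 0.00816/0.19592 ≈ 0.0416
P(Transmitter T6 | narrowband) = 0.14144/0.19592 ≈ 0.7219
P(Transmitter T2 | narrowband) = 0.0096/0.19592 ≈ 0.0490
P(Transmitter T5 | narrowband) = 0.03672/0.19592 ≈ 0.1874
(Check: 0.0416+0.7219+0.0490+0.1874 = 0.9999.)

Transmitter T3 0.0416, Transmitter T6 0.7219, Transmitter T2 0.0490, Transmitter T5 0.1874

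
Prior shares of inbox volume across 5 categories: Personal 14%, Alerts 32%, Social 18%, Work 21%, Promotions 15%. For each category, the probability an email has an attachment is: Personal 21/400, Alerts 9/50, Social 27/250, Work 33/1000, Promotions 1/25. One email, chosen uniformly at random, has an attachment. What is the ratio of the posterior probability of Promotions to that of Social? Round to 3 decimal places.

0.309

Unnormalized posteriors (prior × likelihood):
  Personal: 0.14 × 0.0525 = 0.00735
  Alerts: 0.32 × 0.18 = 0.0576
  Social: 0.18 × 0.108 = 0.01944
  Work: 0.21 × 0.033 = 0.00693
  Promotions: 0.15 × 0.04 = 0.006
Total = 0.09732.
The ratio is 0.006 / 0.01944 (the normalizer cancels) = 0.309.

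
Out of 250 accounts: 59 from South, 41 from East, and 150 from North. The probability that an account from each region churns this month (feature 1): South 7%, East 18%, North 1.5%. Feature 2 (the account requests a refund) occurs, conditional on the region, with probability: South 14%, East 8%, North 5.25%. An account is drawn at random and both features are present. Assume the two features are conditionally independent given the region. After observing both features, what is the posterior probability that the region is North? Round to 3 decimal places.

Compute prior × likelihood for every hypothesis:
  South: 0.236 × 0.07 × 0.14 = 0.0023128
  East: 0.164 × 0.18 × 0.08 = 0.0023616
  North: 0.6 × 0.015 × 0.0525 = 0.0004725
Total = 0.0051469.
P(North | evidence) = 0.0004725 / 0.0051469 ≈ 0.092.

0.092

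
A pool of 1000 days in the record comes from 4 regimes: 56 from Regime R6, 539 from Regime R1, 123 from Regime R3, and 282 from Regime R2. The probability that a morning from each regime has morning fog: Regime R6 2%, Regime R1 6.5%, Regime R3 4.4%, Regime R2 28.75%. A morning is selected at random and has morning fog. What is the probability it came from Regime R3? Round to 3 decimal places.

Compute prior × likelihood for every hypothesis:
  Regime R6: 0.056 × 0.02 = 0.00112
  Regime R1: 0.539 × 0.065 = 0.035035
  Regime R3: 0.123 × 0.044 = 0.005412
  Regime R2: 0.282 × 0.2875 = 0.081075
Sum = 0.122642.
P(Regime R3 | evidence) = 0.005412 / 0.122642 ≈ 0.044.

0.044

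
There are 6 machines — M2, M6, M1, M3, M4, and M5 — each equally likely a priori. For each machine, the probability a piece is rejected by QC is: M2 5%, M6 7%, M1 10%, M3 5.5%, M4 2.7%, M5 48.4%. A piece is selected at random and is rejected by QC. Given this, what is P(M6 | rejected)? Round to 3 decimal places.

With a uniform prior (1/6 each), posterior ∝ likelihood:
  M2: 0.05
  M6: 0.07
  M1: 0.1
  M3: 0.055
  M4: 0.027
  M5: 0.484
Sum = 0.786.
P(M6 | evidence) = 0.07 / 0.786 ≈ 0.089.

0.089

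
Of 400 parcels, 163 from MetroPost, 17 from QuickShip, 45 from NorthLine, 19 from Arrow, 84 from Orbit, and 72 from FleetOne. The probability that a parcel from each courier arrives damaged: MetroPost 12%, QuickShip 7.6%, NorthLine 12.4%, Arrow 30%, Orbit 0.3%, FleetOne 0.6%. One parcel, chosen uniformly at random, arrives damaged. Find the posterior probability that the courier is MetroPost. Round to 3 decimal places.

Compute prior × likelihood for every hypothesis:
  MetroPost: 0.4075 × 0.12 = 0.0489
  QuickShip: 0.0425 × 0.076 = 0.00323
  NorthLine: 0.1125 × 0.124 = 0.01395
  Arrow: 0.0475 × 0.3 = 0.01425
  Orbit: 0.21 × 0.003 = 0.00063
  FleetOne: 0.18 × 0.006 = 0.00108
Normalizing constant = 0.08204.
P(MetroPost | evidence) = 0.0489 / 0.08204 ≈ 0.596.

0.596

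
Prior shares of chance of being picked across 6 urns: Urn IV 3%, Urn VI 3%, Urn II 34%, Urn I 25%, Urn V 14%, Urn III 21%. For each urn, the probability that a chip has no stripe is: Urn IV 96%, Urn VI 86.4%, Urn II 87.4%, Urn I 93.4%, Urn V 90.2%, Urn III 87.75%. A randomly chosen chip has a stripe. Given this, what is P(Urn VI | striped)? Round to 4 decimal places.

Taking complements, P(striped | each) = Urn IV 0.04, Urn VI 0.136, Urn II 0.126, Urn I 0.066, Urn V 0.098, Urn III 0.1225.
Prior × likelihood for each hypothesis:
  Urn IV: 0.03 × 0.04 = 0.0012
  Urn VI: 0.03 × 0.136 = 0.00408
  Urn II: 0.34 × 0.126 = 0.04284
  Urn I: 0.25 × 0.066 = 0.0165
  Urn V: 0.14 × 0.098 = 0.01372
  Urn III: 0.21 × 0.1225 = 0.025725
Normalizing constant = 0.104065.
P(Urn VI | evidence) = 0.00408 / 0.104065 ≈ 0.0392.

0.0392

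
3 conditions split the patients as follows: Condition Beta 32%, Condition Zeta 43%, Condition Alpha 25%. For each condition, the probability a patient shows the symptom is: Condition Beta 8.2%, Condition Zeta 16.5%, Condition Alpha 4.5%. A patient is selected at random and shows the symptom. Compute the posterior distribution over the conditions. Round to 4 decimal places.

Compute prior × likelihood for every hypothesis:
  Condition Beta: 0.32 × 0.082 = 0.02624
  Condition Zeta: 0.43 × 0.165 = 0.07095
  Condition Alpha: 0.25 × 0.045 = 0.01125
Normalizing constant = 0.10844.
P(Condition Beta | symptomatic) = 0.02624/0.10844 ≈ 0.2420
P(Condition Zeta | symptomatic) = 0.07095/0.10844 ≈ 0.6543
P(Condition Alpha | symptomatic) = 0.01125/0.10844 ≈ 0.1037

Condition Beta 0.2420, Condition Zeta 0.6543, Condition Alpha 0.1037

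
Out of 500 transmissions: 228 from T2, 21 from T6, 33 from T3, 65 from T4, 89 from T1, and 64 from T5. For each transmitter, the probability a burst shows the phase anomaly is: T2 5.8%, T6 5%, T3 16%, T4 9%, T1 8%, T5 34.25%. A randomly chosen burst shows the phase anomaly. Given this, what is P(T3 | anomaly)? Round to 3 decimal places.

0.097

Unnormalized posteriors (prior × likelihood):
  T2: 0.456 × 0.058 = 0.026448
  T6: 0.042 × 0.05 = 0.0021
  T3: 0.066 × 0.16 = 0.01056
  T4: 0.13 × 0.09 = 0.0117
  T1: 0.178 × 0.08 = 0.01424
  T5: 0.128 × 0.3425 = 0.04384
Total = 0.108888.
P(T3 | evidence) = 0.01056 / 0.108888 ≈ 0.097.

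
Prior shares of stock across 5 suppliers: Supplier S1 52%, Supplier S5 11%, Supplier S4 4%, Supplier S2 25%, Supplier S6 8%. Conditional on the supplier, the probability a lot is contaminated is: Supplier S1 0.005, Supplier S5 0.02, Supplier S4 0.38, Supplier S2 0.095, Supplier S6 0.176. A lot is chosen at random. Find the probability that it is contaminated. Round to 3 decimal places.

Compute prior × likelihood for every hypothesis:
  Supplier S1: 0.52 × 0.005 = 0.0026
  Supplier S5: 0.11 × 0.02 = 0.0022
  Supplier S4: 0.04 × 0.38 = 0.0152
  Supplier S2: 0.25 × 0.095 = 0.02375
  Supplier S6: 0.08 × 0.176 = 0.01408
P(contaminated) = 0.0026 + 0.0022 + 0.0152 + 0.02375 + 0.01408 = 0.05783 → 0.058.

0.058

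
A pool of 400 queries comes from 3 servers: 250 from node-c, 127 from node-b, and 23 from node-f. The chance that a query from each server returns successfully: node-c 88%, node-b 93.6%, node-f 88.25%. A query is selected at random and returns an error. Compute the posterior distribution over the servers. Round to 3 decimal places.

node-c 0.735, node-b 0.199, node-f 0.066

Taking complements, P(error | each) = node-c 0.12, node-b 0.064, node-f 0.1175.
Unnormalized posteriors (prior × likelihood):
  node-c: 0.625 × 0.12 = 0.075
  node-b: 0.3175 × 0.064 = 0.02032
  node-f: 0.0575 × 0.1175 = 0.00675625
Total = 0.10207625.
P(node-c | error) = 0.075/0.10207625 ≈ 0.735
P(node-b | error) = 0.02032/0.10207625 ≈ 0.199
P(node-f | error) = 0.00675625/0.10207625 ≈ 0.066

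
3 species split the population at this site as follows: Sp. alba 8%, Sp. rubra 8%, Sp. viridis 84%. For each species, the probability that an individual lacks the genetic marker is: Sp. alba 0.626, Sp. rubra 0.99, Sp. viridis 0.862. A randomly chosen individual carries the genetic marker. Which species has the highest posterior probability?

Taking complements, P(marker | each) = Sp. alba 0.374, Sp. rubra 0.01, Sp. viridis 0.138.
Compute prior × likelihood for every hypothesis:
  Sp. alba: 0.08 × 0.374 = 0.02992
  Sp. rubra: 0.08 × 0.01 = 0.0008
  Sp. viridis: 0.84 × 0.138 = 0.11592
Normalizing constant = 0.14664.
Largest term belongs to Sp. viridis, so Sp. viridis is most probable.

Sp. viridis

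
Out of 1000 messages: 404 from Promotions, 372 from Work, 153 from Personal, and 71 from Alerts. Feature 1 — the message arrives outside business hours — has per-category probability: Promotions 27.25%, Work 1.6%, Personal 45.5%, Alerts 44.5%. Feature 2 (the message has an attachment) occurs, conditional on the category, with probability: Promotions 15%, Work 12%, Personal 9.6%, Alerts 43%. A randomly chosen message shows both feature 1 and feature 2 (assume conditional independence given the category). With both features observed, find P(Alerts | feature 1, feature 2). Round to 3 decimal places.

Unnormalized posteriors (prior × likelihood):
  Promotions: 0.404 × 0.2725 × 0.15 = 0.0165135
  Work: 0.372 × 0.016 × 0.12 = 0.00071424
  Personal: 0.153 × 0.455 × 0.096 = 0.00668304
  Alerts: 0.071 × 0.445 × 0.43 = 0.01358585
Sum = 0.03749663.
P(Alerts | evidence) = 0.01358585 / 0.03749663 ≈ 0.362.

0.362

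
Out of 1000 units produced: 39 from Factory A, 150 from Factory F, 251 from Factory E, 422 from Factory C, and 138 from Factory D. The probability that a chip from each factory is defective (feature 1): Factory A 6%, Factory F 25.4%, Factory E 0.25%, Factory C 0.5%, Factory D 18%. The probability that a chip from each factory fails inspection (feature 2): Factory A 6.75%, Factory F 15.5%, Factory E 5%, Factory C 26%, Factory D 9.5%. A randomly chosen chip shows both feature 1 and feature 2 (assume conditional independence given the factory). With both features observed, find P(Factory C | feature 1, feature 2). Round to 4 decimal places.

Unnormalized posteriors (prior × likelihood):
  Factory A: 0.039 × 0.06 × 0.0675 = 0.00015795
  Factory F: 0.15 × 0.254 × 0.155 = 0.0059055
  Factory E: 0.251 × 0.0025 × 0.05 = 0.000031375
  Factory C: 0.422 × 0.005 × 0.26 = 0.0005486
  Factory D: 0.138 × 0.18 × 0.095 = 0.0023598
Total = 0.009003225.
P(Factory C | evidence) = 0.0005486 / 0.009003225 ≈ 0.0609.

0.0609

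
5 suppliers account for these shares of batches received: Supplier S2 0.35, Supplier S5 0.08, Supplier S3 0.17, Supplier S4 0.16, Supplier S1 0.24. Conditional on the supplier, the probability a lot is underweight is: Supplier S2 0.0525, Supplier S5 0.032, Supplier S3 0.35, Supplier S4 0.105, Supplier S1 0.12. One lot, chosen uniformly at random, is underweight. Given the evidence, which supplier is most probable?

By Bayes' rule, posterior ∝ prior × likelihood:
  Supplier S2: 0.35 × 0.0525 = 0.018375
  Supplier S5: 0.08 × 0.032 = 0.00256
  Supplier S3: 0.17 × 0.35 = 0.0595
  Supplier S4: 0.16 × 0.105 = 0.0168
  Supplier S1: 0.24 × 0.12 = 0.0288
Total = 0.126035.
Largest term belongs to Supplier S3, so Supplier S3 is most probable.

Supplier S3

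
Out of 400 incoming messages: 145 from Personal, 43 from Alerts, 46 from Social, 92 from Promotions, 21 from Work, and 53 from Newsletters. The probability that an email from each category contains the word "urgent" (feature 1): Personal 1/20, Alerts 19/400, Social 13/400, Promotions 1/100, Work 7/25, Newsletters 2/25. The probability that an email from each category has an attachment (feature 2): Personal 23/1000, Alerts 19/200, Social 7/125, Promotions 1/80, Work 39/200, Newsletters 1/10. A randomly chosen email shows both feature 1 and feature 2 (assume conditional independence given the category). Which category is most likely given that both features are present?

Work

Prior × likelihood for each hypothesis:
  Personal: 0.3625 × 0.05 × 0.023 = 0.000416875
  Alerts: 0.1075 × 0.0475 × 0.095 = 0.00048509375
  Social: 0.115 × 0.0325 × 0.056 = 0.0002093
  Promotions: 0.23 × 0.01 × 0.0125 = 0.00002875
  Work: 0.0525 × 0.28 × 0.195 = 0.0028665
  Newsletters: 0.1325 × 0.08 × 0.1 = 0.00106
Normalizing constant = 0.00506651875.
Largest term belongs to Work, so Work is most probable.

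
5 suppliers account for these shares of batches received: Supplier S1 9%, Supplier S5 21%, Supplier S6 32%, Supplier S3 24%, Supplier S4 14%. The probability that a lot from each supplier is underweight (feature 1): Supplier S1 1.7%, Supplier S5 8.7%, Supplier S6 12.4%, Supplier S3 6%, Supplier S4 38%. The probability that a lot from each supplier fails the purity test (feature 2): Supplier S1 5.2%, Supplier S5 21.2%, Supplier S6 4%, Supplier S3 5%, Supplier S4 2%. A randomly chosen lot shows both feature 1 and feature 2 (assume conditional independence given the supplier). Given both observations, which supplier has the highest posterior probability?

Supplier S5

Compute prior × likelihood for every hypothesis:
  Supplier S1: 0.09 × 0.017 × 0.052 = 0.00007956
  Supplier S5: 0.21 × 0.087 × 0.212 = 0.00387324
  Supplier S6: 0.32 × 0.124 × 0.04 = 0.0015872
  Supplier S3: 0.24 × 0.06 × 0.05 = 0.00072
  Supplier S4: 0.14 × 0.38 × 0.02 = 0.001064
Total = 0.007324.
Largest term belongs to Supplier S5, so Supplier S5 is most probable.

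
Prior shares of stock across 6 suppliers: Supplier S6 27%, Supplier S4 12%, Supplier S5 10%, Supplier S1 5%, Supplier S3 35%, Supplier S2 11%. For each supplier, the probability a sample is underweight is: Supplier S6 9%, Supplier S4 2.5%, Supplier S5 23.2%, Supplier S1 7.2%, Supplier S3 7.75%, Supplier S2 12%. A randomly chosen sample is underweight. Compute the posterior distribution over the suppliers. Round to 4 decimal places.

Unnormalized posteriors (prior × likelihood):
  Supplier S6: 0.27 × 0.09 = 0.0243
  Supplier S4: 0.12 × 0.025 = 0.003
  Supplier S5: 0.1 × 0.232 = 0.0232
  Supplier S1: 0.05 × 0.072 = 0.0036
  Supplier S3: 0.35 × 0.0775 = 0.027125
  Supplier S2: 0.11 × 0.12 = 0.0132
Sum = 0.094425.
P(Supplier S6 | underweight) = 0.0243/0.094425 ≈ 0.2573
P(Supplier S4 | underweight) = 0.003/0.094425 ≈ 0.0318
P(Supplier S5 | underweight) = 0.0232/0.094425 ≈ 0.2457
P(Supplier S1 | underweight) = 0.0036/0.094425 ≈ 0.0381
P(Supplier S3 | underweight) = 0.027125/0.094425 ≈ 0.2873
P(Supplier S2 | underweight) = 0.0132/0.094425 ≈ 0.1398

Supplier S6 0.2573, Supplier S4 0.0318, Supplier S5 0.2457, Supplier S1 0.0381, Supplier S3 0.2873, Supplier S2 0.1398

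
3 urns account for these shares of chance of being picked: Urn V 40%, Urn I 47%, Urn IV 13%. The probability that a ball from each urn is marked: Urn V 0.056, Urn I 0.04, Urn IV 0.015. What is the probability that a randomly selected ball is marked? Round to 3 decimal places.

Compute prior × likelihood for every hypothesis:
  Urn V: 0.4 × 0.056 = 0.0224
  Urn I: 0.47 × 0.04 = 0.0188
  Urn IV: 0.13 × 0.015 = 0.00195
P(marked) = 0.0224 + 0.0188 + 0.00195 = 0.04315 → 0.043.

0.043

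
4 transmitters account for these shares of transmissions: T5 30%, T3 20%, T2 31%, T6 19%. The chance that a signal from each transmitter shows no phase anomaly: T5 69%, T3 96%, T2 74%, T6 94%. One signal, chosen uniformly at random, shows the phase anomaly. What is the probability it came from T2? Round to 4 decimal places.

Taking complements, P(anomaly | each) = T5 0.31, T3 0.04, T2 0.26, T6 0.06.
Unnormalized posteriors (prior × likelihood):
  T5: 0.3 × 0.31 = 0.093
  T3: 0.2 × 0.04 = 0.008
  T2: 0.31 × 0.26 = 0.0806
  T6: 0.19 × 0.06 = 0.0114
Normalizing constant = 0.193.
P(T2 | evidence) = 0.0806 / 0.193 ≈ 0.4176.

0.4176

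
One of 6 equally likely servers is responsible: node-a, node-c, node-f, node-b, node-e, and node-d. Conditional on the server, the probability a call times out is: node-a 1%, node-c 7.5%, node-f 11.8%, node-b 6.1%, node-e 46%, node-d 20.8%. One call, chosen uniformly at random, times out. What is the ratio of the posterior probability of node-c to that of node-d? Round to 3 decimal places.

0.361

With a uniform prior (1/6 each), posterior ∝ likelihood:
  node-a: 0.01
  node-c: 0.075
  node-f: 0.118
  node-b: 0.061
  node-e: 0.46
  node-d: 0.208
Total = 0.932.
The ratio is 0.075 / 0.208 (the normalizer cancels) = 0.361.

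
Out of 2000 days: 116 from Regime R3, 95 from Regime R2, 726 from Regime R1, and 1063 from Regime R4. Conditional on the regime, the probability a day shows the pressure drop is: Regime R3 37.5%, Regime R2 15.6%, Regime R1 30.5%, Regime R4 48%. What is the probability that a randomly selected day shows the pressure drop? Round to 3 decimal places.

0.395

Prior × likelihood for each hypothesis:
  Regime R3: 0.058 × 0.375 = 0.02175
  Regime R2: 0.0475 × 0.156 = 0.00741
  Regime R1: 0.363 × 0.305 = 0.110715
  Regime R4: 0.5315 × 0.48 = 0.25512
P(drop) = 0.02175 + 0.00741 + 0.110715 + 0.25512 = 0.394995 → 0.395.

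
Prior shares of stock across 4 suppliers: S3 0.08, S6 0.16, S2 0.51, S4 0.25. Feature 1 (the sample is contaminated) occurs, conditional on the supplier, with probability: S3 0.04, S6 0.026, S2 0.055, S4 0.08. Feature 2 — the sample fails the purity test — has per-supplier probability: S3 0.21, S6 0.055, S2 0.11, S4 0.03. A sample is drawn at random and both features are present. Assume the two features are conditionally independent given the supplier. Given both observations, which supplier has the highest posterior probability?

Unnormalized posteriors (prior × likelihood):
  S3: 0.08 × 0.04 × 0.21 = 0.000672
  S6: 0.16 × 0.026 × 0.055 = 0.0002288
  S2: 0.51 × 0.055 × 0.11 = 0.0030855
  S4: 0.25 × 0.08 × 0.03 = 0.0006
Total = 0.0045863.
Largest term belongs to S2, so S2 is most probable.

S2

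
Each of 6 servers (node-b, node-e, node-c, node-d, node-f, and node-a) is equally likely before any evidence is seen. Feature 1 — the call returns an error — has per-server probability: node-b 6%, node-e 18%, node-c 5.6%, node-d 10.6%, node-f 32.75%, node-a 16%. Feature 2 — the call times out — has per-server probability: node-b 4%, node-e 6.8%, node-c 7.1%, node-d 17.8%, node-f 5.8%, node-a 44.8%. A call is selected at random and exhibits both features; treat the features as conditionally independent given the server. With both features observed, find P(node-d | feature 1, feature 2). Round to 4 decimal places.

0.1472

Since the prior is uniform, the posterior is proportional to the likelihood:
  node-b: 0.06 × 0.04 = 0.0024
  node-e: 0.18 × 0.068 = 0.01224
  node-c: 0.056 × 0.071 = 0.003976
  node-d: 0.106 × 0.178 = 0.018868
  node-f: 0.3275 × 0.058 = 0.018995
  node-a: 0.16 × 0.448 = 0.07168
Sum = 0.128159.
P(node-d | evidence) = 0.018868 / 0.128159 ≈ 0.1472.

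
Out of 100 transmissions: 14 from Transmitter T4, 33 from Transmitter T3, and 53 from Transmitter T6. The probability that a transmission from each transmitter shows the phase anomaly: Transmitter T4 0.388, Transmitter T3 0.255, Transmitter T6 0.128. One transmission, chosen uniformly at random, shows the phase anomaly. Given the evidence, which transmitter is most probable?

Unnormalized posteriors (prior × likelihood):
  Transmitter T4: 0.14 × 0.388 = 0.05432
  Transmitter T3: 0.33 × 0.255 = 0.08415
  Transmitter T6: 0.53 × 0.128 = 0.06784
Normalizing constant = 0.20631.
Largest term belongs to Transmitter T3, so Transmitter T3 is most probable.

Transmitter T3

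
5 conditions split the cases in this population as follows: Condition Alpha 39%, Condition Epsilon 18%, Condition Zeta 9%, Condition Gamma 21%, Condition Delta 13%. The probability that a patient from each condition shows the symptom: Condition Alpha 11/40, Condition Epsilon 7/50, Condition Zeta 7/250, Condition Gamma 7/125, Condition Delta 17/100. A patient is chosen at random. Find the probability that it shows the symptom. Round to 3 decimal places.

Compute prior × likelihood for every hypothesis:
  Condition Alpha: 0.39 × 0.275 = 0.10725
  Condition Epsilon: 0.18 × 0.14 = 0.0252
  Condition Zeta: 0.09 × 0.028 = 0.00252
  Condition Gamma: 0.21 × 0.056 = 0.01176
  Condition Delta: 0.13 × 0.17 = 0.0221
P(symptomatic) = 0.10725 + 0.0252 + 0.00252 + 0.01176 + 0.0221 = 0.16883 → 0.169.

0.169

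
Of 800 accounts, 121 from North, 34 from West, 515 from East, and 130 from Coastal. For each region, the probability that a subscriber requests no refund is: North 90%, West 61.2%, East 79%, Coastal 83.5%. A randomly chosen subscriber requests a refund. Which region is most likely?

East

Taking complements, P(refund | each) = North 0.1, West 0.388, East 0.21, Coastal 0.165.
By Bayes' rule, posterior ∝ prior × likelihood:
  North: 0.15125 × 0.1 = 0.015125
  West: 0.0425 × 0.388 = 0.01649
  East: 0.64375 × 0.21 = 0.1351875
  Coastal: 0.1625 × 0.165 = 0.0268125
Sum = 0.193615.
Largest term belongs to East, so East is most probable.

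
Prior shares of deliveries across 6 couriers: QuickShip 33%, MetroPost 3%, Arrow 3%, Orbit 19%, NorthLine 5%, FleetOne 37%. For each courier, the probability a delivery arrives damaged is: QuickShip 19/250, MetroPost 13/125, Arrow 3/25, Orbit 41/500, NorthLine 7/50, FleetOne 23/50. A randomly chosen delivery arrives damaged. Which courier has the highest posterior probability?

Unnormalized posteriors (prior × likelihood):
  QuickShip: 0.33 × 0.076 = 0.02508
  MetroPost: 0.03 × 0.104 = 0.00312
  Arrow: 0.03 × 0.12 = 0.0036
  Orbit: 0.19 × 0.082 = 0.01558
  NorthLine: 0.05 × 0.14 = 0.007
  FleetOne: 0.37 × 0.46 = 0.1702
Sum = 0.22458.
Largest term belongs to FleetOne, so FleetOne is most probable.

FleetOne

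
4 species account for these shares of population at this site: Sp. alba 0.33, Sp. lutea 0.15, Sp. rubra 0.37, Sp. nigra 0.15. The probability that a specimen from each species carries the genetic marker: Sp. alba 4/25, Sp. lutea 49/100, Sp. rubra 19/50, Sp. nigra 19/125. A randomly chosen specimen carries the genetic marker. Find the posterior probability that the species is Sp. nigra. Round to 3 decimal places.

0.079

Unnormalized posteriors (prior × likelihood):
  Sp. alba: 0.33 × 0.16 = 0.0528
  Sp. lutea: 0.15 × 0.49 = 0.0735
  Sp. rubra: 0.37 × 0.38 = 0.1406
  Sp. nigra: 0.15 × 0.152 = 0.0228
Sum = 0.2897.
P(Sp. nigra | evidence) = 0.0228 / 0.2897 ≈ 0.079.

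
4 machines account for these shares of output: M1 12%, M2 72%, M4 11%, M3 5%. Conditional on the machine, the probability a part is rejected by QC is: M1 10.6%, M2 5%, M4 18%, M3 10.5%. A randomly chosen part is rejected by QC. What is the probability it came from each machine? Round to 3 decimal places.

M1 0.172, M2 0.488, M4 0.268, M3 0.071

Compute prior × likelihood for every hypothesis:
  M1: 0.12 × 0.106 = 0.01272
  M2: 0.72 × 0.05 = 0.036
  M4: 0.11 × 0.18 = 0.0198
  M3: 0.05 × 0.105 = 0.00525
Sum = 0.07377.
P(M1 | rejected) = 0.01272/0.07377 ≈ 0.172
P(M2 | rejected) = 0.036/0.07377 ≈ 0.488
P(M4 | rejected) = 0.0198/0.07377 ≈ 0.268
P(M3 | rejected) = 0.00525/0.07377 ≈ 0.071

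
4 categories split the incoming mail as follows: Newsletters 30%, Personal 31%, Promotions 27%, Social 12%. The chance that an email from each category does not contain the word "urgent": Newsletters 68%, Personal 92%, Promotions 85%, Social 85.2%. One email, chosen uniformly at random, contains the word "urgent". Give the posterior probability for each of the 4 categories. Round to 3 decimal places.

Taking complements, P(urgent-flag | each) = Newsletters 0.32, Personal 0.08, Promotions 0.15, Social 0.148.
Unnormalized posteriors (prior × likelihood):
  Newsletters: 0.3 × 0.32 = 0.096
  Personal: 0.31 × 0.08 = 0.0248
  Promotions: 0.27 × 0.15 = 0.0405
  Social: 0.12 × 0.148 = 0.01776
Normalizing constant = 0.17906.
P(Newsletters | urgent-flag) = 0.096/0.17906 ≈ 0.536
P(Personal | urgent-flag) = 0.0248/0.17906 ≈ 0.139
P(Promotions | urgent-flag) = 0.0405/0.17906 ≈ 0.226
P(Social | urgent-flag) = 0.01776/0.17906 ≈ 0.099

Newsletters 0.536, Personal 0.139, Promotions 0.226, Social 0.099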